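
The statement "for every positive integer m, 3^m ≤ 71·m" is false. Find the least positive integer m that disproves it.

m = 6

We need the least positive integer m for which 3^m > 71·m.
The first 5 eligible values, up to m = 5, all satisfy the conclusion.
m = 6: 3^m = 729 and 71·m = 426, so 729 > 426.
So m = 6 is the smallest counterexample.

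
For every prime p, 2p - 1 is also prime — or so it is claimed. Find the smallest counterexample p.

p = 5

For p = 2, 3 the conclusion holds.
p = 5: 2p - 1 = 9 = 3 × 3, not prime.
Hence p = 5 is a counterexample.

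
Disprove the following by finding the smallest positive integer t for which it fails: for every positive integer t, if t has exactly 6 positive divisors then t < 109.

A counterexample is any positive integer t such that t has exactly 6 positive divisors but the claim fails; we check each in order.
For t = 12, 18, 20, 28, …, 92, 98, 99 the conclusion holds.
t = 116: τ(116) = 6; 116 ≥ 109.
Thus t = 116 disproves the claim, and no smaller t works.

t = 116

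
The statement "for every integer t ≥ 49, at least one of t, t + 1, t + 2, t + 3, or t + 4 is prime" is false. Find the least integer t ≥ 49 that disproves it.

A counterexample is any integer t ≥ 49 such that t, t + 1, t + 2, t + 3, t + 4 are all composite; we check each in order.
The first 5 eligible values, up to t = 53, all satisfy the conclusion.
t = 54: 54 = 2 × 27; 55 = 5 × 11; 56 = 2 × 28; 57 = 3 × 19; 58 = 2 × 29 — all composite.

t = 54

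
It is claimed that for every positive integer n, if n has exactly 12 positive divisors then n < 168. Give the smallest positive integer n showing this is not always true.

For n = 60, 72, 84, 90, …, 150, 156, 160 the conclusion holds.
n = 198: τ(198) = 12; 198 ≥ 168.

n = 198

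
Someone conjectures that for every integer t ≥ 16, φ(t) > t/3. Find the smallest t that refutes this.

t = 16: φ(16) = 8 and 16/3 = 16/3, so φ(16) > 16/3.
t = 17: φ(17) = 16 and 17/3 = 17/3, so φ(17) > 17/3.
t = 18: φ(18) = 6 and 18/3 = 6, so φ(18) ≤ 18/3.

t = 18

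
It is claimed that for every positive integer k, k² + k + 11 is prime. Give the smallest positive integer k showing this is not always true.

k = 10

For k = 1, 2, 3, 4, 5, 6, 7, 8, 9 the conclusion holds.
k = 10: k² + k + 11 = 121 = 11 × 11, composite.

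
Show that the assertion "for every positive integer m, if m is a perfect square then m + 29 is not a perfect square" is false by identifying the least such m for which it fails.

We need the least positive integer m for which m is a perfect square but m + 29 is a perfect square.
For m = 1, 4, 9, 16, …, 121, 144, 169 the conclusion holds.
m = 196: 196 = 14² and 196 + 29 = 225 = 15².

m = 196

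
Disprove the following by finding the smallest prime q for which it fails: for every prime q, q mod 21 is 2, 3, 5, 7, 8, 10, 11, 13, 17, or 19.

A counterexample is any prime q such that the claim fails; we check each in order.
For q = 2, 3, 5, 7, …, 23, 29, 31 the conclusion holds.
q = 37: 37 mod 21 = 16 — not in {2, 3, 5, 7, 8, 10, 11, 13, 17, 19}.

q = 37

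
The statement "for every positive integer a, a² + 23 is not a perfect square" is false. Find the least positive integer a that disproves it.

a = 11

Check each positive integer a in order until a² + 23 is a perfect square.
The first 10 eligible values, up to a = 10, all satisfy the conclusion.
a = 11: 11² + 23 = 144 = 12², a perfect square.
Hence a = 11 is a counterexample.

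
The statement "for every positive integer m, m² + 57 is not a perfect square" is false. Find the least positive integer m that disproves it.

m = 1: 1² + 57 = 58, not a perfect square.
m = 2: 2² + 57 = 61, not a perfect square.
m = 3: 3² + 57 = 66, not a perfect square.
m = 4: 4² + 57 = 73, not a perfect square.
m = 5: 5² + 57 = 82, not a perfect square.
m = 6: 6² + 57 = 93, not a perfect square.
m = 7: 7² + 57 = 106, not a perfect square.
m = 8: 8² + 57 = 121 = 11², a perfect square.

m = 8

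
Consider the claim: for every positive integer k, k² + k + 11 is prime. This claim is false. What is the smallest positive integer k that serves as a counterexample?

k = 10

For k = 1, 2, 3, 4, 5, 6, 7, 8, 9 the conclusion holds.
k = 10: k² + k + 11 = 121 = 11 × 11, composite.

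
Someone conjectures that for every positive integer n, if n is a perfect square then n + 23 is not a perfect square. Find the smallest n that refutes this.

We need the least positive integer n for which n is a perfect square but n + 23 is a perfect square.
For n = 1, 4, 9, 16, 25, 36, 49, 64, 81, 100 the conclusion holds.
n = 121: 121 = 11² and 121 + 23 = 144 = 12².
Thus n = 121 disproves the claim, and no smaller n works.

n = 121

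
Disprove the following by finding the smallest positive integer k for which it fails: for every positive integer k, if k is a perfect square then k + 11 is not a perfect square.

We need the least positive integer k for which k is a perfect square but k + 11 is a perfect square.
k = 1: 1 + 11 = 12, not a perfect square.
k = 4: 4 + 11 = 15, not a perfect square.
k = 9: 9 + 11 = 20, not a perfect square.
k = 16: 16 + 11 = 27, not a perfect square.
k = 25: 25 = 5² and 25 + 11 = 36 = 6².

k = 25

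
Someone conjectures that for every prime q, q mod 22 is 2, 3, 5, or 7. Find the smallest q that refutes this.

We need the least prime q for which the claim fails.
q = 2: 2 mod 22 = 2.
q = 3: 3 mod 22 = 3.
q = 5: 5 mod 22 = 5.
q = 7: 7 mod 22 = 7.
q = 11: 11 mod 22 = 11 — not in {2, 3, 5, 7}.
So q = 11 is the smallest counterexample.

q = 11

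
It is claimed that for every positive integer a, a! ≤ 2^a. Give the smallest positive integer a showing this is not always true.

We need the least positive integer a for which a! > 2^a.
a = 1: a! = 1 and 2^a = 2, so 1 ≤ 2.
a = 2: a! = 2 and 2^a = 4, so 2 ≤ 4.
a = 3: a! = 6 and 2^a = 8, so 6 ≤ 8.
a = 4: a! = 24 and 2^a = 16, so 24 > 16.
Hence a = 4 is a counterexample.

a = 4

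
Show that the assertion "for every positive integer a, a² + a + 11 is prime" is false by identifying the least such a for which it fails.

We need the least positive integer a for which a² + a + 11 is not prime.
The first 9 eligible values, up to a = 9, all satisfy the conclusion.
a = 10: a² + a + 11 = 121 = 11 × 11, composite.

a = 10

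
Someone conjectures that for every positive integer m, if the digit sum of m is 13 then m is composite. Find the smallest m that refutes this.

For m = 49, 58 the conclusion holds.
m = 67: digit sum 13; 67 is prime, not composite.
Hence m = 67 is a counterexample.

m = 67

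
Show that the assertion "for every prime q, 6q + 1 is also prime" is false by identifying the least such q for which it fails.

q = 19

We need the least prime q for which 6q + 1 is not prime.
For q = 2, 3, 5, 7, 11, 13, 17 the conclusion holds.
q = 19: 6q + 1 = 115 = 5 × 23, not prime.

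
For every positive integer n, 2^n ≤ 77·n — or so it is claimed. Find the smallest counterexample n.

Check each positive integer n in order until 2^n > 77·n.
The first 9 eligible values, up to n = 9, all satisfy the conclusion.
n = 10: 2^n = 1024 and 77·n = 770, so 1024 > 770.

n = 10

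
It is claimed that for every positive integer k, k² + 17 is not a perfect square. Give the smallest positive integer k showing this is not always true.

k = 8

k = 1: 1² + 17 = 18, not a perfect square.
k = 2: 2² + 17 = 21, not a perfect square.
k = 3: 3² + 17 = 26, not a perfect square.
k = 4: 4² + 17 = 33, not a perfect square.
k = 5: 5² + 17 = 42, not a perfect square.
k = 6: 6² + 17 = 53, not a perfect square.
k = 7: 7² + 17 = 66, not a perfect square.
k = 8: 8² + 17 = 81 = 9², a perfect square.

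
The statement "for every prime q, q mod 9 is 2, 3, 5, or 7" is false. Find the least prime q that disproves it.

A counterexample is any prime q such that the claim fails; we check each in order.
q = 2: 2 mod 9 = 2.
q = 3: 3 mod 9 = 3.
q = 5: 5 mod 9 = 5.
q = 7: 7 mod 9 = 7.
q = 11: 11 mod 9 = 2.
q = 13: 13 mod 9 = 4 — not in {2, 3, 5, 7}.

q = 13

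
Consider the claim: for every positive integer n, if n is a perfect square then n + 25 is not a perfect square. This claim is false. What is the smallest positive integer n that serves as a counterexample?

Check each positive integer n in order until n is a perfect square but n + 25 is a perfect square.
The first 11 eligible values, up to n = 121, all satisfy the conclusion.
n = 144: 144 = 12² and 144 + 25 = 169 = 13².
So n = 144 is the smallest counterexample.

n = 144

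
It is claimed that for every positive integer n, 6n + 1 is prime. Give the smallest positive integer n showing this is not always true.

We need the least positive integer n for which 6n + 1 is not prime.
n = 1: 6n + 1 = 7, prime.
n = 2: 6n + 1 = 13, prime.
n = 3: 6n + 1 = 19, prime.
n = 4: 6n + 1 = 25 = 5 × 5, composite.
Hence n = 4 is a counterexample.

n = 4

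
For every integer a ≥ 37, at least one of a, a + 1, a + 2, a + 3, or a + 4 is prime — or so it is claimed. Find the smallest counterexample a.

a = 48

We need the least integer a ≥ 37 for which a, a + 1, a + 2, a + 3, a + 4 are all composite.
For a = 37, 38, 39, 40, …, 45, 46, 47 the conclusion holds.
a = 48: 48 = 2 × 24; 49 = 7 × 7; 50 = 2 × 25; 51 = 3 × 17; 52 = 2 × 26 — all composite.
Thus a = 48 disproves the claim, and no smaller a works.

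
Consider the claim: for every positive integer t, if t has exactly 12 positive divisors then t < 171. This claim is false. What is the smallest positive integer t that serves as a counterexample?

A counterexample is any positive integer t such that t has exactly 12 positive divisors but the claim fails; we check each in order.
For t = 60, 72, 84, 90, …, 150, 156, 160 the conclusion holds.
t = 198: τ(198) = 12; 198 ≥ 171.
So t = 198 is the smallest counterexample.

t = 198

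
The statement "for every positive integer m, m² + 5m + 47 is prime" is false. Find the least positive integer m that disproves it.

A counterexample is any positive integer m such that m² + 5m + 47 is not prime; we check each in order.
For m = 1, 2, 3, 4, …, 35, 36, 37 the conclusion holds.
m = 38: m² + 5m + 47 = 1681 = 41 × 41, composite.

m = 38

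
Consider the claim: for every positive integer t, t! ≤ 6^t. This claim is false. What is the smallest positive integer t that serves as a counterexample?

The first 13 eligible values, up to t = 13, all satisfy the conclusion.
t = 14: t! = 87178291200 and 6^t = 78364164096, so 87178291200 > 78364164096.
So t = 14 is the smallest counterexample.

t = 14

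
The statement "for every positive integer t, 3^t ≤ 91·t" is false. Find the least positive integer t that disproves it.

A counterexample is any positive integer t such that 3^t > 91·t; we check each in order.
For t = 1, 2, 3, 4, 5 the conclusion holds.
t = 6: 3^t = 729 and 91·t = 546, so 729 > 546.

t = 6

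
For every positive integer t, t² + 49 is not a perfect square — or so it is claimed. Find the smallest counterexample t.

t = 24

For t = 1, 2, 3, 4, …, 21, 22, 23 the conclusion holds.
t = 24: 24² + 49 = 625 = 25², a perfect square.
So t = 24 is the smallest counterexample.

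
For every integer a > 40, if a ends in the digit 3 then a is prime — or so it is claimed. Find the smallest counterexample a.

a = 63

Check each integer a > 40 in order until a ends in the digit 3 but a is not prime.
For a = 43, 53 the conclusion holds.
a = 63: 63 ends in 3; 63 = 3 × 21, composite.
Thus a = 63 disproves the claim, and no smaller a works.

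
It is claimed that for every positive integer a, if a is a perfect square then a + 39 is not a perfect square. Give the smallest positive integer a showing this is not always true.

a = 25

a = 1: 1 + 39 = 40, not a perfect square.
a = 4: 4 + 39 = 43, not a perfect square.
a = 9: 9 + 39 = 48, not a perfect square.
a = 16: 16 + 39 = 55, not a perfect square.
a = 25: 25 = 5² and 25 + 39 = 64 = 8².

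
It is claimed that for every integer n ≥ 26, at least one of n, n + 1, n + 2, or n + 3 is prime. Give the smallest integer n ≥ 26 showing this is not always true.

The first 6 eligible values, up to n = 31, all satisfy the conclusion.
n = 32: 32 = 2 × 16; 33 = 3 × 11; 34 = 2 × 17; 35 = 5 × 7 — all composite.

n = 32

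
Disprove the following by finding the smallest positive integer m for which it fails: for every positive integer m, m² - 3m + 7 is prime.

Check each positive integer m in order until m² - 3m + 7 is not prime.
The first 5 eligible values, up to m = 5, all satisfy the conclusion.
m = 6: m² - 3m + 7 = 25 = 5 × 5, composite.
So m = 6 is the smallest counterexample.

m = 6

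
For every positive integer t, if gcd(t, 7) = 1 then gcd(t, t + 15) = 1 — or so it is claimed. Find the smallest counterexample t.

t = 3

For t = 1, 2 the conclusion holds.
t = 3: gcd(3, 18) = 3.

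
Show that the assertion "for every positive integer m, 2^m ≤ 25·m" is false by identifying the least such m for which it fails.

m = 8

Check each positive integer m in order until 2^m > 25·m.
For m = 1, 2, 3, 4, 5, 6, 7 the conclusion holds.
m = 8: 2^m = 256 and 25·m = 200, so 256 > 200.
Thus m = 8 disproves the claim, and no smaller m works.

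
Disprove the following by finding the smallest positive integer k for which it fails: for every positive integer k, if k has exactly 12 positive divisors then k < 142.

A counterexample is any positive integer k such that k has exactly 12 positive divisors but the claim fails; we check each in order.
The first 9 eligible values, up to k = 140, all satisfy the conclusion.
k = 150: τ(150) = 12; 150 ≥ 142.
Thus k = 150 disproves the claim, and no smaller k works.

k = 150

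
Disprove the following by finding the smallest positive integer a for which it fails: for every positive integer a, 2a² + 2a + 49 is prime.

a = 1: 2a² + 2a + 49 = 53, prime.
a = 2: 2a² + 2a + 49 = 61, prime.
a = 3: 2a² + 2a + 49 = 73, prime.
a = 4: 2a² + 2a + 49 = 89, prime.
a = 5: 2a² + 2a + 49 = 109, prime.
a = 6: 2a² + 2a + 49 = 133 = 7 × 19, composite.

a = 6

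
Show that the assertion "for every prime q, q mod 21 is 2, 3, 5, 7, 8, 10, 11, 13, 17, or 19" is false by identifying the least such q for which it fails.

We need the least prime q for which the claim fails.
For q = 2, 3, 5, 7, …, 23, 29, 31 the conclusion holds.
q = 37: 37 mod 21 = 16 — not in {2, 3, 5, 7, 8, 10, 11, 13, 17, 19}.
So q = 37 is the smallest counterexample.

q = 37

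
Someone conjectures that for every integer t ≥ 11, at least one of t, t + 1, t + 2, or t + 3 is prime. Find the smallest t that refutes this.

t = 24

Check each integer t ≥ 11 in order until t, t + 1, t + 2, t + 3 are all composite.
For t = 11, 12, 13, 14, …, 21, 22, 23 the conclusion holds.
t = 24: 24 = 2 × 12; 25 = 5 × 5; 26 = 2 × 13; 27 = 3 × 9 — all composite.
Thus t = 24 disproves the claim, and no smaller t works.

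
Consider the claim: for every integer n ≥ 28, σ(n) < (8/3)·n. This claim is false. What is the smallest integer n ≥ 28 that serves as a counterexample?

n = 60

For n = 28, 29, 30, 31, …, 57, 58, 59 the conclusion holds.
n = 60: σ(60) = 168; 168 ≥ 160.
So n = 60 is the smallest counterexample.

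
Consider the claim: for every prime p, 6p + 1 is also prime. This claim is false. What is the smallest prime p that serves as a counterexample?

A counterexample is any prime p such that 6p + 1 is not prime; we check each in order.
For p = 2, 3, 5, 7, 11, 13, 17 the conclusion holds.
p = 19: 6p + 1 = 115 = 5 × 23, not prime.
Hence p = 19 is a counterexample.

p = 19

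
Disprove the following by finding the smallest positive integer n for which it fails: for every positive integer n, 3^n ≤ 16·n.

n = 4

n = 1: 3^n = 3 and 16·n = 16, so 3 ≤ 16.
n = 2: 3^n = 9 and 16·n = 32, so 9 ≤ 32.
n = 3: 3^n = 27 and 16·n = 48, so 27 ≤ 48.
n = 4: 3^n = 81 and 16·n = 64, so 81 > 64.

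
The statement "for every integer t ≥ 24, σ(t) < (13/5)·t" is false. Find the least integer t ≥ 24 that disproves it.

t = 60

For t = 24, 25, 26, 27, …, 57, 58, 59 the conclusion holds.
t = 60: σ(60) = 168; 168 ≥ 156.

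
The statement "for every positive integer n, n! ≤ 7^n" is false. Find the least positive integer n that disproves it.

n = 17

Check each positive integer n in order until n! > 7^n.
The first 16 eligible values, up to n = 16, all satisfy the conclusion.
n = 17: n! = 355687428096000 and 7^n = 232630513987207, so 355687428096000 > 232630513987207.
So n = 17 is the smallest counterexample.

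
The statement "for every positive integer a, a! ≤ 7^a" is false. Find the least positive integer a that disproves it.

Check each positive integer a in order until a! > 7^a.
The first 16 eligible values, up to a = 16, all satisfy the conclusion.
a = 17: a! = 355687428096000 and 7^a = 232630513987207, so 355687428096000 > 232630513987207.
Thus a = 17 disproves the claim, and no smaller a works.

a = 17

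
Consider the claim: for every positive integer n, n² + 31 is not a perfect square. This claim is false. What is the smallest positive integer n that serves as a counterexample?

n = 15

For n = 1, 2, 3, 4, …, 12, 13, 14 the conclusion holds.
n = 15: 15² + 31 = 256 = 16², a perfect square.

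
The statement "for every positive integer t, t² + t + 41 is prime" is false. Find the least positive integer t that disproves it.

A counterexample is any positive integer t such that t² + t + 41 is not prime; we check each in order.
For t = 1, 2, 3, 4, …, 37, 38, 39 the conclusion holds.
t = 40: t² + t + 41 = 1681 = 41 × 41, composite.

t = 40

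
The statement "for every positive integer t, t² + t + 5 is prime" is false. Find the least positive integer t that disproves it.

For t = 1, 2, 3 the conclusion holds.
t = 4: t² + t + 5 = 25 = 5 × 5, composite.

t = 4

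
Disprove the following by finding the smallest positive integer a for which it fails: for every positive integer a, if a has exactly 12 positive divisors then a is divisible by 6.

a = 140

We need the least positive integer a for which a has exactly 12 positive divisors but a is not divisible by 6.
a = 60: τ(60) = 12; 60 mod 6 = 0.
a = 72: τ(72) = 12; 72 mod 6 = 0.
a = 84: τ(84) = 12; 84 mod 6 = 0.
a = 90: τ(90) = 12; 90 mod 6 = 0.
a = 96: τ(96) = 12; 96 mod 6 = 0.
a = 108: τ(108) = 12; 108 mod 6 = 0.
a = 126: τ(126) = 12; 126 mod 6 = 0.
a = 132: τ(132) = 12; 132 mod 6 = 0.
a = 140: τ(140) = 12; 140 mod 6 = 2.
So a = 140 is the smallest counterexample.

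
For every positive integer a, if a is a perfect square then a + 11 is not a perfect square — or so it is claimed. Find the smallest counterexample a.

A counterexample is any positive integer a such that a is a perfect square but a + 11 is a perfect square; we check each in order.
The first 4 eligible values, up to a = 16, all satisfy the conclusion.
a = 25: 25 = 5² and 25 + 11 = 36 = 6².

a = 25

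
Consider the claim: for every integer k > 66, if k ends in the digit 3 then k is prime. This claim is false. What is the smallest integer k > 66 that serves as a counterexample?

k = 93

A counterexample is any integer k > 66 such that k ends in the digit 3 but k is not prime; we check each in order.
k = 73: 73 ends in 3 and is prime.
k = 83: 83 ends in 3 and is prime.
k = 93: 93 ends in 3; 93 = 3 × 31, composite.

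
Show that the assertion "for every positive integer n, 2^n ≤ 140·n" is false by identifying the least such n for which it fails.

n = 11

A counterexample is any positive integer n such that 2^n > 140·n; we check each in order.
The first 10 eligible values, up to n = 10, all satisfy the conclusion.
n = 11: 2^n = 2048 and 140·n = 1540, so 2048 > 1540.
Thus n = 11 disproves the claim, and no smaller n works.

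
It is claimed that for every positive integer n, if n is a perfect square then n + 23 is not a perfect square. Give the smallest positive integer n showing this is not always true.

n = 121

Check each positive integer n in order until n is a perfect square but n + 23 is a perfect square.
For n = 1, 4, 9, 16, 25, 36, 49, 64, 81, 100 the conclusion holds.
n = 121: 121 = 11² and 121 + 23 = 144 = 12².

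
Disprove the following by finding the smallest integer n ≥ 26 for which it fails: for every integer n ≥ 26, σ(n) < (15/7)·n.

n = 30

Check each integer n ≥ 26 in order until the claim fails.
For n = 26, 27, 28, 29 the conclusion holds.
n = 30: σ(30) = 72; 72 ≥ 450/7.
Hence n = 30 is a counterexample.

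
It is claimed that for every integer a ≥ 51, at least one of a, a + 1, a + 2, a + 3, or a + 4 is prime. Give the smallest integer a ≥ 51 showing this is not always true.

a = 51: 53 is prime.
a = 52: 53 is prime.
a = 53: 53 is prime.
a = 54: 54 = 2 × 27; 55 = 5 × 11; 56 = 2 × 28; 57 = 3 × 19; 58 = 2 × 29 — all composite.
Hence a = 54 is a counterexample.

a = 54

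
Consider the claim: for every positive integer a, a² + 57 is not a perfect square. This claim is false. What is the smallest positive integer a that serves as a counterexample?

We need the least positive integer a for which a² + 57 is a perfect square.
For a = 1, 2, 3, 4, 5, 6, 7 the conclusion holds.
a = 8: 8² + 57 = 121 = 11², a perfect square.

a = 8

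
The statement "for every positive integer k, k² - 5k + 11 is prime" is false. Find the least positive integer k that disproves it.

k = 7

We need the least positive integer k for which k² - 5k + 11 is not prime.
For k = 1, 2, 3, 4, 5, 6 the conclusion holds.
k = 7: k² - 5k + 11 = 25 = 5 × 5, composite.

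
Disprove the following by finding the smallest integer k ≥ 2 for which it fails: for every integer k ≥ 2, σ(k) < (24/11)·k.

We need the least integer k ≥ 2 for which the claim fails.
For k = 2, 3, 4, 5, 6, 7, 8, 9, 10, 11 the conclusion holds.
k = 12: σ(12) = 28; 28 ≥ 288/11.
Hence k = 12 is a counterexample.

k = 12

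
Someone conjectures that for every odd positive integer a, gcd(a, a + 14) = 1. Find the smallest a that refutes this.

A counterexample is any odd positive integer a such that gcd(a, a + 14) > 1; we check each in order.
a = 1: gcd(1, 15) = 1.
a = 3: gcd(3, 17) = 1.
a = 5: gcd(5, 19) = 1.
a = 7: gcd(7, 21) = 7.
Thus a = 7 disproves the claim, and no smaller a works.

a = 7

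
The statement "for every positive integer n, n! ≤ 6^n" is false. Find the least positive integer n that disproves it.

n = 14

Check each positive integer n in order until n! > 6^n.
The first 13 eligible values, up to n = 13, all satisfy the conclusion.
n = 14: n! = 87178291200 and 6^n = 78364164096, so 87178291200 > 78364164096.
So n = 14 is the smallest counterexample.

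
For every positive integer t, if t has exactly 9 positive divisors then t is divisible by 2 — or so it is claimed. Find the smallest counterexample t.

t = 225

We need the least positive integer t for which t has exactly 9 positive divisors but t is not divisible by 2.
For t = 36, 100, 196 the conclusion holds.
t = 225: τ(225) = 9; 225 mod 2 = 1.
So t = 225 is the smallest counterexample.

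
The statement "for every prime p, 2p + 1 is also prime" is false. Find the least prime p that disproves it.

Check each prime p in order until 2p + 1 is not prime.
For p = 2, 3, 5 the conclusion holds.
p = 7: 2p + 1 = 15 = 3 × 5, not prime.

p = 7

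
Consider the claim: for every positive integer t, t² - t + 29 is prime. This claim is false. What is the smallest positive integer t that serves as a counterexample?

t = 3

For t = 1, 2 the conclusion holds.
t = 3: t² - t + 29 = 35 = 5 × 7, composite.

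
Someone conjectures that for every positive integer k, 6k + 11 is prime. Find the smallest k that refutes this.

k = 4

For k = 1, 2, 3 the conclusion holds.
k = 4: 6k + 11 = 35 = 5 × 7, composite.
Thus k = 4 disproves the claim, and no smaller k works.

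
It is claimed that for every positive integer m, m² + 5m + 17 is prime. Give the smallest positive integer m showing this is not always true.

m = 8

For m = 1, 2, 3, 4, 5, 6, 7 the conclusion holds.
m = 8: m² + 5m + 17 = 121 = 11 × 11, composite.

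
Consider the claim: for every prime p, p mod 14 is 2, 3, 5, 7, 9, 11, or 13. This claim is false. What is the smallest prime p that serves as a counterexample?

p = 29

Check each prime p in order until the claim fails.
The first 9 eligible values, up to p = 23, all satisfy the conclusion.
p = 29: 29 mod 14 = 1 — not in {2, 3, 5, 7, 9, 11, 13}.
Thus p = 29 disproves the claim, and no smaller p works.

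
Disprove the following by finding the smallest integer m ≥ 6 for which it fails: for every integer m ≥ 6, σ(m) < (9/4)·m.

A counterexample is any integer m ≥ 6 such that the claim fails; we check each in order.
The first 6 eligible values, up to m = 11, all satisfy the conclusion.
m = 12: σ(12) = 28; 28 ≥ 27.
So m = 12 is the smallest counterexample.

m = 12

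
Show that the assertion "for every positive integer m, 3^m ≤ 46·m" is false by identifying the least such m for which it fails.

m = 5

Check each positive integer m in order until 3^m > 46·m.
The first 4 eligible values, up to m = 4, all satisfy the conclusion.
m = 5: 3^m = 243 and 46·m = 230, so 243 > 230.
So m = 5 is the smallest counterexample.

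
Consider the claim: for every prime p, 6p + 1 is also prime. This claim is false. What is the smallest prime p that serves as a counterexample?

p = 19

p = 2: 6p + 1 = 13, prime.
p = 3: 6p + 1 = 19, prime.
p = 5: 6p + 1 = 31, prime.
p = 7: 6p + 1 = 43, prime.
p = 11: 6p + 1 = 67, prime.
p = 13: 6p + 1 = 79, prime.
p = 17: 6p + 1 = 103, prime.
p = 19: 6p + 1 = 115 = 5 × 23, not prime.
So p = 19 is the smallest counterexample.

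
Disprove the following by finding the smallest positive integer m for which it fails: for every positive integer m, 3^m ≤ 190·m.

m = 7

A counterexample is any positive integer m such that 3^m > 190·m; we check each in order.
For m = 1, 2, 3, 4, 5, 6 the conclusion holds.
m = 7: 3^m = 2187 and 190·m = 1330, so 2187 > 1330.
So m = 7 is the smallest counterexample.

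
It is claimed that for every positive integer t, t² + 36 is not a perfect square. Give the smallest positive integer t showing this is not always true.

t = 8

We need the least positive integer t for which t² + 36 is a perfect square.
For t = 1, 2, 3, 4, 5, 6, 7 the conclusion holds.
t = 8: 8² + 36 = 100 = 10², a perfect square.
Hence t = 8 is a counterexample.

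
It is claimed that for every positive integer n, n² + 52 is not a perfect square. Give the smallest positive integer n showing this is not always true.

n = 12

For n = 1, 2, 3, 4, …, 9, 10, 11 the conclusion holds.
n = 12: 12² + 52 = 196 = 14², a perfect square.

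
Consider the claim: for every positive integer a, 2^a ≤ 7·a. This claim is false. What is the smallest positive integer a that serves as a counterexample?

We need the least positive integer a for which 2^a > 7·a.
The first 5 eligible values, up to a = 5, all satisfy the conclusion.
a = 6: 2^a = 64 and 7·a = 42, so 64 > 42.

a = 6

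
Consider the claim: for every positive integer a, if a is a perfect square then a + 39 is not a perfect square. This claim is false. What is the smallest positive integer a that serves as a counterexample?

Check each positive integer a in order until a is a perfect square but a + 39 is a perfect square.
The first 4 eligible values, up to a = 16, all satisfy the conclusion.
a = 25: 25 = 5² and 25 + 39 = 64 = 8².

a = 25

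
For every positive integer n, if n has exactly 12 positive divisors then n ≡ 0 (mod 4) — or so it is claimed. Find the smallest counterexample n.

n = 90

n = 60: τ(60) = 12; 60 ≡ 0 (mod 4).
n = 72: τ(72) = 12; 72 ≡ 0 (mod 4).
n = 84: τ(84) = 12; 84 ≡ 0 (mod 4).
n = 90: τ(90) = 12; 90 ≡ 2 (mod 4).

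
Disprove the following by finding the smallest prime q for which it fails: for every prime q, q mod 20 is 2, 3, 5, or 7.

We need the least prime q for which the claim fails.
q = 2: 2 mod 20 = 2.
q = 3: 3 mod 20 = 3.
q = 5: 5 mod 20 = 5.
q = 7: 7 mod 20 = 7.
q = 11: 11 mod 20 = 11 — not in {2, 3, 5, 7}.

q = 11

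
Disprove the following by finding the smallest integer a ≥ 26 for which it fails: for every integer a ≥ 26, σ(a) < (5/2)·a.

A counterexample is any integer a ≥ 26 such that the claim fails; we check each in order.
The first 10 eligible values, up to a = 35, all satisfy the conclusion.
a = 36: σ(36) = 91; 91 ≥ 90.
Thus a = 36 disproves the claim, and no smaller a works.

a = 36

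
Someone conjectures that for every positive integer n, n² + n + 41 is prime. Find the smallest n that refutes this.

For n = 1, 2, 3, 4, …, 37, 38, 39 the conclusion holds.
n = 40: n² + n + 41 = 1681 = 41 × 41, composite.
Thus n = 40 disproves the claim, and no smaller n works.

n = 40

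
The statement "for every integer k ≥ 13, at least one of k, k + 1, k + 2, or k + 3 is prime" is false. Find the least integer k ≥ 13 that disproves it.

k = 24

A counterexample is any integer k ≥ 13 such that k, k + 1, k + 2, k + 3 are all composite; we check each in order.
For k = 13, 14, 15, 16, …, 21, 22, 23 the conclusion holds.
k = 24: 24 = 2 × 12; 25 = 5 × 5; 26 = 2 × 13; 27 = 3 × 9 — all composite.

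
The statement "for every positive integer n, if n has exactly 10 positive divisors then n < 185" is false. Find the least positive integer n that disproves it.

Check each positive integer n in order until n has exactly 10 positive divisors but the claim fails.
For n = 48, 80, 112, 162, 176 the conclusion holds.
n = 208: τ(208) = 10; 208 ≥ 185.
So n = 208 is the smallest counterexample.

n = 208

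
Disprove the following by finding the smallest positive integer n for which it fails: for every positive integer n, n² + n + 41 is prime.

For n = 1, 2, 3, 4, …, 37, 38, 39 the conclusion holds.
n = 40: n² + n + 41 = 1681 = 41 × 41, composite.
So n = 40 is the smallest counterexample.

n = 40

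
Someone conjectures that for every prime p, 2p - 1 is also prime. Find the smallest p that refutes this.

p = 5

For p = 2, 3 the conclusion holds.
p = 5: 2p - 1 = 9 = 3 × 3, not prime.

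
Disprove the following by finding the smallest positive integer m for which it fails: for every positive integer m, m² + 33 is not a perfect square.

A counterexample is any positive integer m such that m² + 33 is a perfect square; we check each in order.
For m = 1, 2, 3 the conclusion holds.
m = 4: 4² + 33 = 49 = 7², a perfect square.
So m = 4 is the smallest counterexample.

m = 4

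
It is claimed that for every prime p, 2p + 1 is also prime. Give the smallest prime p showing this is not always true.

p = 7

p = 2: 2p + 1 = 5, prime.
p = 3: 2p + 1 = 7, prime.
p = 5: 2p + 1 = 11, prime.
p = 7: 2p + 1 = 15 = 3 × 5, not prime.
Thus p = 7 disproves the claim, and no smaller p works.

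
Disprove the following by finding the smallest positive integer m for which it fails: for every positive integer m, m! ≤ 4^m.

A counterexample is any positive integer m such that m! > 4^m; we check each in order.
For m = 1, 2, 3, 4, 5, 6, 7, 8 the conclusion holds.
m = 9: m! = 362880 and 4^m = 262144, so 362880 > 262144.

m = 9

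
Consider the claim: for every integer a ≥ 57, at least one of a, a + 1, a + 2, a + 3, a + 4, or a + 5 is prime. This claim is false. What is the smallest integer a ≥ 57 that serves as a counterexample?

a = 90

For a = 57, 58, 59, 60, …, 87, 88, 89 the conclusion holds.
a = 90: 90 = 2 × 45; 91 = 7 × 13; 92 = 2 × 46; 93 = 3 × 31; 94 = 2 × 47; 95 = 5 × 19 — all composite.
Thus a = 90 disproves the claim, and no smaller a works.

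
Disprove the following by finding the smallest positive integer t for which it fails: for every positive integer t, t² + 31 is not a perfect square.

t = 15

A counterexample is any positive integer t such that t² + 31 is a perfect square; we check each in order.
For t = 1, 2, 3, 4, …, 12, 13, 14 the conclusion holds.
t = 15: 15² + 31 = 256 = 16², a perfect square.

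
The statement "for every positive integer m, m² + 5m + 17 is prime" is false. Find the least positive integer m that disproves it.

We need the least positive integer m for which m² + 5m + 17 is not prime.
The first 7 eligible values, up to m = 7, all satisfy the conclusion.
m = 8: m² + 5m + 17 = 121 = 11 × 11, composite.

m = 8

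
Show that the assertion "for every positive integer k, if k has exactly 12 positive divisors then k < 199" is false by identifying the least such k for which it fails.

Check each positive integer k in order until k has exactly 12 positive divisors but the claim fails.
For k = 60, 72, 84, 90, …, 156, 160, 198 the conclusion holds.
k = 200: τ(200) = 12; 200 ≥ 199.
So k = 200 is the smallest counterexample.

k = 200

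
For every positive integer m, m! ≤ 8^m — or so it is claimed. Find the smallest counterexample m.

m = 20

We need the least positive integer m for which m! > 8^m.
For m = 1, 2, 3, 4, …, 17, 18, 19 the conclusion holds.
m = 20: m! = 2432902008176640000 and 8^m = 1152921504606846976, so 2432902008176640000 > 1152921504606846976.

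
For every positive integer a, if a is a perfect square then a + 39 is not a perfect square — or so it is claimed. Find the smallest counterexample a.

a = 25

We need the least positive integer a for which a is a perfect square but a + 39 is a perfect square.
For a = 1, 4, 9, 16 the conclusion holds.
a = 25: 25 = 5² and 25 + 39 = 64 = 8².
So a = 25 is the smallest counterexample.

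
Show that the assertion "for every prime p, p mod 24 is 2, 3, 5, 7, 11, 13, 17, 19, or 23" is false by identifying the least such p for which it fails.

We need the least prime p for which the claim fails.
For p = 2, 3, 5, 7, …, 61, 67, 71 the conclusion holds.
p = 73: 73 mod 24 = 1 — not in {2, 3, 5, 7, 11, 13, 17, 19, 23}.
So p = 73 is the smallest counterexample.

p = 73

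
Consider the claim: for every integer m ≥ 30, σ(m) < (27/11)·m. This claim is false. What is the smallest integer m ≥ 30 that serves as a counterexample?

m = 36

For m = 30, 31, 32, 33, 34, 35 the conclusion holds.
m = 36: σ(36) = 91; 91 ≥ 972/11.
So m = 36 is the smallest counterexample.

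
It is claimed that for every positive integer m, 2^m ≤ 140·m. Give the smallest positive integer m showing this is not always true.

m = 11

We need the least positive integer m for which 2^m > 140·m.
The first 10 eligible values, up to m = 10, all satisfy the conclusion.
m = 11: 2^m = 2048 and 140·m = 1540, so 2048 > 1540.
Hence m = 11 is a counterexample.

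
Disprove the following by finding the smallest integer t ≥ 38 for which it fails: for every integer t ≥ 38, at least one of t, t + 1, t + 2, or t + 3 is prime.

t = 48

Check each integer t ≥ 38 in order until t, t + 1, t + 2, t + 3 are all composite.
For t = 38, 39, 40, 41, 42, 43, 44, 45, 46, 47 the conclusion holds.
t = 48: 48 = 2 × 24; 49 = 7 × 7; 50 = 2 × 25; 51 = 3 × 17 — all composite.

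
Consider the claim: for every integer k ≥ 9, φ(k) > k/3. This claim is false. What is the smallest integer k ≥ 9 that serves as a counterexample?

k = 12

For k = 9, 10, 11 the conclusion holds.
k = 12: φ(12) = 4 and 12/3 = 4, so φ(12) ≤ 12/3.
So k = 12 is the smallest counterexample.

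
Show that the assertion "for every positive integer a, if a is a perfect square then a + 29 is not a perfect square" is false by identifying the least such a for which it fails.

A counterexample is any positive integer a such that a is a perfect square but a + 29 is a perfect square; we check each in order.
The first 13 eligible values, up to a = 169, all satisfy the conclusion.
a = 196: 196 = 14² and 196 + 29 = 225 = 15².
So a = 196 is the smallest counterexample.

a = 196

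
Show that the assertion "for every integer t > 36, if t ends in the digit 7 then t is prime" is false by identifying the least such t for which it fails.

t = 57

Check each integer t > 36 in order until t ends in the digit 7 but t is not prime.
For t = 37, 47 the conclusion holds.
t = 57: 57 ends in 7; 57 = 3 × 19, composite.
Hence t = 57 is a counterexample.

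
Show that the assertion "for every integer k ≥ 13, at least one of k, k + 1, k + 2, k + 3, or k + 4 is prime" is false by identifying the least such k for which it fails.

We need the least integer k ≥ 13 for which k, k + 1, k + 2, k + 3, k + 4 are all composite.
For k = 13, 14, 15, 16, …, 21, 22, 23 the conclusion holds.
k = 24: 24 = 2 × 12; 25 = 5 × 5; 26 = 2 × 13; 27 = 3 × 9; 28 = 2 × 14 — all composite.

k = 24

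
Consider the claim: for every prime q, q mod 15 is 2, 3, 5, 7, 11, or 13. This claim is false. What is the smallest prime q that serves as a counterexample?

A counterexample is any prime q such that the claim fails; we check each in order.
The first 7 eligible values, up to q = 17, all satisfy the conclusion.
q = 19: 19 mod 15 = 4 — not in {2, 3, 5, 7, 11, 13}.

q = 19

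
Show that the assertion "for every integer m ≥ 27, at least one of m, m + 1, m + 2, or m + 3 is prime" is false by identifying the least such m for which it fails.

We need the least integer m ≥ 27 for which m, m + 1, m + 2, m + 3 are all composite.
m = 27: 29 is prime.
m = 28: 29 is prime.
m = 29: 29 is prime.
m = 30: 31 is prime.
m = 31: 31 is prime.
m = 32: 32 = 2 × 16; 33 = 3 × 11; 34 = 2 × 17; 35 = 5 × 7 — all composite.
Hence m = 32 is a counterexample.

m = 32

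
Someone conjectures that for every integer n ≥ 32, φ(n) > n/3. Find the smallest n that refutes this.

n = 36

A counterexample is any integer n ≥ 32 such that the claim fails; we check each in order.
The first 4 eligible values, up to n = 35, all satisfy the conclusion.
n = 36: φ(36) = 12 and 36/3 = 12, so φ(36) ≤ 36/3.
So n = 36 is the smallest counterexample.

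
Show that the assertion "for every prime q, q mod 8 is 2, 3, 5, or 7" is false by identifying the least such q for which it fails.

For q = 2, 3, 5, 7, 11, 13 the conclusion holds.
q = 17: 17 mod 8 = 1 — not in {2, 3, 5, 7}.
Thus q = 17 disproves the claim, and no smaller q works.

q = 17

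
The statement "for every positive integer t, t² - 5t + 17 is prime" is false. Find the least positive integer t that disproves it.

t = 13

A counterexample is any positive integer t such that t² - 5t + 17 is not prime; we check each in order.
The first 12 eligible values, up to t = 12, all satisfy the conclusion.
t = 13: t² - 5t + 17 = 121 = 11 × 11, composite.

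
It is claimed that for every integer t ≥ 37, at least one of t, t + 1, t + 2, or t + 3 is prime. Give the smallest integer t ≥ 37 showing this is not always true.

t = 48

A counterexample is any integer t ≥ 37 such that t, t + 1, t + 2, t + 3 are all composite; we check each in order.
For t = 37, 38, 39, 40, …, 45, 46, 47 the conclusion holds.
t = 48: 48 = 2 × 24; 49 = 7 × 7; 50 = 2 × 25; 51 = 3 × 17 — all composite.
Thus t = 48 disproves the claim, and no smaller t works.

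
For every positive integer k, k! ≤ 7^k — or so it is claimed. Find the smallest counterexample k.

For k = 1, 2, 3, 4, …, 14, 15, 16 the conclusion holds.
k = 17: k! = 355687428096000 and 7^k = 232630513987207, so 355687428096000 > 232630513987207.

k = 17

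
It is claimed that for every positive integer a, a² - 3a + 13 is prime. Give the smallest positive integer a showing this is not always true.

a = 12

We need the least positive integer a for which a² - 3a + 13 is not prime.
For a = 1, 2, 3, 4, …, 9, 10, 11 the conclusion holds.
a = 12: a² - 3a + 13 = 121 = 11 × 11, composite.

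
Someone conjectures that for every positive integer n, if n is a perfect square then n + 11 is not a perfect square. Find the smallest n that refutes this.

A counterexample is any positive integer n such that n is a perfect square but n + 11 is a perfect square; we check each in order.
For n = 1, 4, 9, 16 the conclusion holds.
n = 25: 25 = 5² and 25 + 11 = 36 = 6².
So n = 25 is the smallest counterexample.

n = 25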